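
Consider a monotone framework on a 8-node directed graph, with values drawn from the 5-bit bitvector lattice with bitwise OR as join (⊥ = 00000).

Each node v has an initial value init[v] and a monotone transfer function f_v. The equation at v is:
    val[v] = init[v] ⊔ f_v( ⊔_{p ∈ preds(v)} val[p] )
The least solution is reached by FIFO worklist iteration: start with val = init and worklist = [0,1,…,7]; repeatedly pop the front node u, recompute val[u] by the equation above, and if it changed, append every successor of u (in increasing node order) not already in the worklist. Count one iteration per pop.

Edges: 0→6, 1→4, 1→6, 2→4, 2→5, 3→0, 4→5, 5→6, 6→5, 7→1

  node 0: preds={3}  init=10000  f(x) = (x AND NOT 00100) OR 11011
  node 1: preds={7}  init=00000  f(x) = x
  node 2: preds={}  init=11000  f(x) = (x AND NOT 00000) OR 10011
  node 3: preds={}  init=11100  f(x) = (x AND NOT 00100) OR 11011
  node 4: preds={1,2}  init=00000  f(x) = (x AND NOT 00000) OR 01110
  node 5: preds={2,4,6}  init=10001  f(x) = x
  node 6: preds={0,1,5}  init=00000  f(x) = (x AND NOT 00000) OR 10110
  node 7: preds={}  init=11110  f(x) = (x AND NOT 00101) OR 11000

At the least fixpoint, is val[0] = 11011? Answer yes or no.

yes

Iteration log — 10 steps:
  step 1. node 0  ⊔preds=11100  new=11011  old=10000  +wl: 
  step 2. node 1  ⊔preds=11110  new=11110  old=00000  +wl: 
  step 3. node 2  ⊔preds=00000  new=11011  old=11000  +wl: 
  step 4. node 3  ⊔preds=00000  new=11111  old=11100  +wl: 0
  step 5. node 4  ⊔preds=11111  new=11111  old=00000  +wl: 
  step 6. node 5  ⊔preds=11111  new=11111  old=10001  +wl: 
  step 7. node 6  ⊔preds=11111  new=11111  old=00000  +wl: 5
  step 8. node 7  ⊔preds=00000  new=11110  stable
  step 9. node 0  ⊔preds=11111  new=11011  stable
  step 10. node 5  ⊔preds=11111  new=11111  stable

Least fixpoint reached:
  node 0: 11011
  node 1: 11110
  node 2: 11011
  node 3: 11111
  node 4: 11111
  node 5: 11111
  node 6: 11111
  node 7: 11110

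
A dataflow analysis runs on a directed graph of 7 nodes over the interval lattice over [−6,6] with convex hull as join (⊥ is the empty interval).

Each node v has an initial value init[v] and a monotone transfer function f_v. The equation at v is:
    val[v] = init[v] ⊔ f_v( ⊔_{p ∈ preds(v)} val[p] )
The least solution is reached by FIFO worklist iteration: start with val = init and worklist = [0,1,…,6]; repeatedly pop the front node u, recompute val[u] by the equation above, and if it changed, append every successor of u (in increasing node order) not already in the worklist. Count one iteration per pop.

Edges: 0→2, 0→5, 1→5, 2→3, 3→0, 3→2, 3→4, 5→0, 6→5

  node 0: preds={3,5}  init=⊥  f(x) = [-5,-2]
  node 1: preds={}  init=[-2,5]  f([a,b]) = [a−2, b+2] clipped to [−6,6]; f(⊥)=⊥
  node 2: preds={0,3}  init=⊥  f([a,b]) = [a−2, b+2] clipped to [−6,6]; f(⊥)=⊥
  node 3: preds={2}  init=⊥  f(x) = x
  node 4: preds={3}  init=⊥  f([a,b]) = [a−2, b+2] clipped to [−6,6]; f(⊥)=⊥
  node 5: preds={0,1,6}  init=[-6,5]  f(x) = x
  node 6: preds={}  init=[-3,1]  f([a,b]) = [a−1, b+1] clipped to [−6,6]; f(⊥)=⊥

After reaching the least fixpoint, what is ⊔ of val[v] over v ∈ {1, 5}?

[-6,5]

Worklist (21 pops):
  #1 pop 0: in=[-6,5] → [-5,-2] (was ⊥); enqueue []
  #2 pop 1: in=⊥ → [-2,5] (no change)
  #3 pop 2: in=[-5,-2] → [-6,0] (was ⊥); enqueue []
  #4 pop 3: in=[-6,0] → [-6,0] (was ⊥); enqueue [0,2]
  #5 pop 4: in=[-6,0] → [-6,2] (was ⊥); enqueue []
  #6 pop 5: in=[-5,5] → [-6,5] (no change)
  #7 pop 6: in=⊥ → [-3,1] (no change)
  #8 pop 0: in=[-6,5] → [-5,-2] (no change)
  #9 pop 2: in=[-6,0] → [-6,2] (was [-6,0]); enqueue [3]
  #10 pop 3: in=[-6,2] → [-6,2] (was [-6,0]); enqueue [0,2,4]
  #11 pop 0: in=[-6,5] → [-5,-2] (no change)
  #12 pop 2: in=[-6,2] → [-6,4] (was [-6,2]); enqueue [3]
  #13 pop 4: in=[-6,2] → [-6,4] (was [-6,2]); enqueue []
  #14 pop 3: in=[-6,4] → [-6,4] (was [-6,2]); enqueue [0,2,4]
  #15 pop 0: in=[-6,5] → [-5,-2] (no change)
  #16 pop 2: in=[-6,4] → [-6,6] (was [-6,4]); enqueue [3]
  #17 pop 4: in=[-6,4] → [-6,6] (was [-6,4]); enqueue []
  #18 pop 3: in=[-6,6] → [-6,6] (was [-6,4]); enqueue [0,2,4]
  #19 pop 0: in=[-6,6] → [-5,-2] (no change)
  #20 pop 2: in=[-6,6] → [-6,6] (no change)
  #21 pop 4: in=[-6,6] → [-6,6] (no change)

Fixpoint:
  val[0] = [-5,-2]
  val[1] = [-2,5]
  val[2] = [-6,6]
  val[3] = [-6,6]
  val[4] = [-6,6]
  val[5] = [-6,5]
  val[6] = [-3,1]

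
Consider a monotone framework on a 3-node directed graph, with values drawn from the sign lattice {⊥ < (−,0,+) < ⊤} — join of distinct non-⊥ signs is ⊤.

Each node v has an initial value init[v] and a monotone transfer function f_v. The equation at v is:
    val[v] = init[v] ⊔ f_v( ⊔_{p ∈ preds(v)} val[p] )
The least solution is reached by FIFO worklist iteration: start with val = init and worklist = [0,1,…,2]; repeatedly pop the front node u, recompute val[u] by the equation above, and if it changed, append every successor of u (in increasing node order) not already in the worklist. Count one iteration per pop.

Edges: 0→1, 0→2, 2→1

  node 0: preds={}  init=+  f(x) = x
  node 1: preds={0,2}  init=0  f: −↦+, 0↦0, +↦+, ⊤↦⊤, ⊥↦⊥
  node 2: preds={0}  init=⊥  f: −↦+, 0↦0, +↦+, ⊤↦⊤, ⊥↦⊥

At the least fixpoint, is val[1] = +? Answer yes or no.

no

Iteration log — 4 steps:
  step 1. node 0  ⊔preds=⊥  new=+  stable
  step 2. node 1  ⊔preds=+  new=⊤  old=0  +wl: 
  step 3. node 2  ⊔preds=+  new=+  old=⊥  +wl: 1
  step 4. node 1  ⊔preds=+  new=⊤  stable

Least fixpoint reached:
  node 0: +
  node 1: ⊤
  node 2: +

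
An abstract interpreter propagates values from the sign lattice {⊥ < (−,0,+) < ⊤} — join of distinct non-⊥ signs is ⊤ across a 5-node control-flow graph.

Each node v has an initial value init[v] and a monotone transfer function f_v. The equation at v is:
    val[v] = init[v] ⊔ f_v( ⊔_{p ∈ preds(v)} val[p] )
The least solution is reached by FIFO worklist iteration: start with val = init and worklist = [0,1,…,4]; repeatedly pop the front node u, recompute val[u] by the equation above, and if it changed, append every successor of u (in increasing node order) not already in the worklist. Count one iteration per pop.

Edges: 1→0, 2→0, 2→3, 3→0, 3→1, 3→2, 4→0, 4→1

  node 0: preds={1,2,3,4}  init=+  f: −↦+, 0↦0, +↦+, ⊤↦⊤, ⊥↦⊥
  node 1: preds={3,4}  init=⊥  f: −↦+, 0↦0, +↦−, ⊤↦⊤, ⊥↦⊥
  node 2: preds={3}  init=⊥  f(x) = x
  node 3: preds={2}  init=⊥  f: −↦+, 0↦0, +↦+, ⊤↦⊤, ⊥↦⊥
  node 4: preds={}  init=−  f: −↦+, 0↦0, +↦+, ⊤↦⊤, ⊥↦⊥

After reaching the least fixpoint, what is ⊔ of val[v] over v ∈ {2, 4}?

Trace (6 dequeues):
  [1] u=0 | in − | out + | ==
  [2] u=1 | in − | out + | prev ⊥ | push {0}
  [3] u=2 | in ⊥ | out ⊥ | ==
  [4] u=3 | in ⊥ | out ⊥ | ==
  [5] u=4 | in ⊥ | out − | ==
  [6] u=0 | in ⊤ | out ⊤ | prev + | push {}

Converged values:
  [0] ⊤
  [1] +
  [2] ⊥
  [3] ⊥
  [4] −

−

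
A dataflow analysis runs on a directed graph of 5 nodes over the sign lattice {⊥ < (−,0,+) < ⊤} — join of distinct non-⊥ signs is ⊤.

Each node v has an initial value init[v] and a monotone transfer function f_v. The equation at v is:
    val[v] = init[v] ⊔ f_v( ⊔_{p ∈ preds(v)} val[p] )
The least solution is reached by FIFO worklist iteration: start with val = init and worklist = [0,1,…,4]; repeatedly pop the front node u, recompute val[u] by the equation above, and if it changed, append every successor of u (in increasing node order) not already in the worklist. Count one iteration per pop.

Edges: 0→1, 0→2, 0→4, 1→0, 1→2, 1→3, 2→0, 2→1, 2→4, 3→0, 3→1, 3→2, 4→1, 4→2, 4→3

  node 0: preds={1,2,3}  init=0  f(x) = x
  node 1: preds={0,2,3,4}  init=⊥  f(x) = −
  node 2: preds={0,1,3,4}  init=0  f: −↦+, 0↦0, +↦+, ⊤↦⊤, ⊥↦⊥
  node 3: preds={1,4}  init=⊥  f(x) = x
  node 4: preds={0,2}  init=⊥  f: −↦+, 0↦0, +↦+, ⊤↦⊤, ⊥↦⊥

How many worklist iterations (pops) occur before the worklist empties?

Iteration log — 13 steps:
  step 1. node 0  ⊔preds=0  new=0  stable
  step 2. node 1  ⊔preds=0  new=−  old=⊥  +wl: 0
  step 3. node 2  ⊔preds=⊤  new=⊤  old=0  +wl: 1
  step 4. node 3  ⊔preds=−  new=−  old=⊥  +wl: 2
  step 5. node 4  ⊔preds=⊤  new=⊤  old=⊥  +wl: 3
  step 6. node 0  ⊔preds=⊤  new=⊤  old=0  +wl: 4
  step 7. node 1  ⊔preds=⊤  new=−  stable
  step 8. node 2  ⊔preds=⊤  new=⊤  stable
  step 9. node 3  ⊔preds=⊤  new=⊤  old=−  +wl: 0,1,2
  step 10. node 4  ⊔preds=⊤  new=⊤  stable
  step 11. node 0  ⊔preds=⊤  new=⊤  stable
  step 12. node 1  ⊔preds=⊤  new=−  stable
  step 13. node 2  ⊔preds=⊤  new=⊤  stable

Least fixpoint reached:
  node 0: ⊤
  node 1: −
  node 2: ⊤
  node 3: ⊤
  node 4: ⊤

13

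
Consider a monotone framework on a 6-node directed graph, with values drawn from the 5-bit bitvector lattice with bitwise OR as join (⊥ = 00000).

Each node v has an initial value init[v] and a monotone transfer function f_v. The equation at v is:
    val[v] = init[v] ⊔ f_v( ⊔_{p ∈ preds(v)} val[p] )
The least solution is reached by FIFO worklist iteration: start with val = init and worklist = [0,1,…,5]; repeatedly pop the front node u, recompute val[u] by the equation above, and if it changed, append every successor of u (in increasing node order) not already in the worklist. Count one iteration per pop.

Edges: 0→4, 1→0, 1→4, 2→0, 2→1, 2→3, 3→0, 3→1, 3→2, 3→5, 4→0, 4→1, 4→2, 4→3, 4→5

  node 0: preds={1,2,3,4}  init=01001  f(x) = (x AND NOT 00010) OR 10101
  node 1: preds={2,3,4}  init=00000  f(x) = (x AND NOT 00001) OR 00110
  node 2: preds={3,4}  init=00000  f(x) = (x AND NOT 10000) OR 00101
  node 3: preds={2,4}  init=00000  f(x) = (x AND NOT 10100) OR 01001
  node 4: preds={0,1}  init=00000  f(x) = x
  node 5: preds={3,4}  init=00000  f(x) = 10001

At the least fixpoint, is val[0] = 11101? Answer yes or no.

yes

Worklist (15 pops):
  #1 pop 0: in=00000 → 11101 (was 01001); enqueue []
  #2 pop 1: in=00000 → 00110 (was 00000); enqueue [0]
  #3 pop 2: in=00000 → 00101 (was 00000); enqueue [1]
  #4 pop 3: in=00101 → 01001 (was 00000); enqueue [2]
  #5 pop 4: in=11111 → 11111 (was 00000); enqueue [3]
  #6 pop 5: in=11111 → 10001 (was 00000); enqueue []
  #7 pop 0: in=11111 → 11101 (no change)
  #8 pop 1: in=11111 → 11110 (was 00110); enqueue [0,4]
  #9 pop 2: in=11111 → 01111 (was 00101); enqueue [1]
  #10 pop 3: in=11111 → 01011 (was 01001); enqueue [2,5]
  #11 pop 0: in=11111 → 11101 (no change)
  #12 pop 4: in=11111 → 11111 (no change)
  #13 pop 1: in=11111 → 11110 (no change)
  #14 pop 2: in=11111 → 01111 (no change)
  #15 pop 5: in=11111 → 10001 (no change)

Fixpoint:
  val[0] = 11101
  val[1] = 11110
  val[2] = 01111
  val[3] = 01011
  val[4] = 11111
  val[5] = 10001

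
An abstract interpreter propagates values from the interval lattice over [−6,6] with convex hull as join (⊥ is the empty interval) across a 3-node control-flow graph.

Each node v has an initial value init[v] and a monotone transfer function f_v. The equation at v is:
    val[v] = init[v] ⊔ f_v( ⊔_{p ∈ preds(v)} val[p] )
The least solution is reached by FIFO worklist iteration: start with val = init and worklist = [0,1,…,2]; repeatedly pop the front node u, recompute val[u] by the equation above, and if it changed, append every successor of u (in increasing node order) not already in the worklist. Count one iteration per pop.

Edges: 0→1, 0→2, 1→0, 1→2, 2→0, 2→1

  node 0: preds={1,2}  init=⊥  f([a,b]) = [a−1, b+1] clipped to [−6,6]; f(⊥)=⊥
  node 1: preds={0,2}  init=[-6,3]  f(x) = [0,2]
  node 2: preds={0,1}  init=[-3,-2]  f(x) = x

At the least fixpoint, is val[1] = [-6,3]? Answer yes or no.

Trace (11 dequeues):
  [1] u=0 | in [-6,3] | out [-6,4] | prev ⊥ | push {}
  [2] u=1 | in [-6,4] | out [-6,3] | ==
  [3] u=2 | in [-6,4] | out [-6,4] | prev [-3,-2] | push {0,1}
  [4] u=0 | in [-6,4] | out [-6,5] | prev [-6,4] | push {2}
  [5] u=1 | in [-6,5] | out [-6,3] | ==
  [6] u=2 | in [-6,5] | out [-6,5] | prev [-6,4] | push {0,1}
  [7] u=0 | in [-6,5] | out [-6,6] | prev [-6,5] | push {2}
  [8] u=1 | in [-6,6] | out [-6,3] | ==
  [9] u=2 | in [-6,6] | out [-6,6] | prev [-6,5] | push {0,1}
  [10] u=0 | in [-6,6] | out [-6,6] | ==
  [11] u=1 | in [-6,6] | out [-6,3] | ==

Converged values:
  [0] [-6,6]
  [1] [-6,3]
  [2] [-6,6]

yes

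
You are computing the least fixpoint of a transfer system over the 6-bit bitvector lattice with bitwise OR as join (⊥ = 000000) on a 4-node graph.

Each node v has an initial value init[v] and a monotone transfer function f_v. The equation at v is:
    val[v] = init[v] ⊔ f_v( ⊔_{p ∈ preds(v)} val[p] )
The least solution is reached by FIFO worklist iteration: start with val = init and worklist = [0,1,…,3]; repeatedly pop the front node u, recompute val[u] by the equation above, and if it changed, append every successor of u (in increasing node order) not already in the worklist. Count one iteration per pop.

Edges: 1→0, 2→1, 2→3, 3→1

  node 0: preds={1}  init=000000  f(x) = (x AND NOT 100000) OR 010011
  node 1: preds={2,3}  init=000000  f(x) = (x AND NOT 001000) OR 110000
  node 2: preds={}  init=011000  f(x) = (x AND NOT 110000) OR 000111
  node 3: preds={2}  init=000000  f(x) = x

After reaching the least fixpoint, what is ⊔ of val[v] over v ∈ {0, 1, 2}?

Worklist (7 pops):
  #1 pop 0: in=000000 → 010011 (was 000000); enqueue []
  #2 pop 1: in=011000 → 110000 (was 000000); enqueue [0]
  #3 pop 2: in=000000 → 011111 (was 011000); enqueue [1]
  #4 pop 3: in=011111 → 011111 (was 000000); enqueue []
  #5 pop 0: in=110000 → 010011 (no change)
  #6 pop 1: in=011111 → 110111 (was 110000); enqueue [0]
  #7 pop 0: in=110111 → 010111 (was 010011); enqueue []

Fixpoint:
  val[0] = 010111
  val[1] = 110111
  val[2] = 011111
  val[3] = 011111

111111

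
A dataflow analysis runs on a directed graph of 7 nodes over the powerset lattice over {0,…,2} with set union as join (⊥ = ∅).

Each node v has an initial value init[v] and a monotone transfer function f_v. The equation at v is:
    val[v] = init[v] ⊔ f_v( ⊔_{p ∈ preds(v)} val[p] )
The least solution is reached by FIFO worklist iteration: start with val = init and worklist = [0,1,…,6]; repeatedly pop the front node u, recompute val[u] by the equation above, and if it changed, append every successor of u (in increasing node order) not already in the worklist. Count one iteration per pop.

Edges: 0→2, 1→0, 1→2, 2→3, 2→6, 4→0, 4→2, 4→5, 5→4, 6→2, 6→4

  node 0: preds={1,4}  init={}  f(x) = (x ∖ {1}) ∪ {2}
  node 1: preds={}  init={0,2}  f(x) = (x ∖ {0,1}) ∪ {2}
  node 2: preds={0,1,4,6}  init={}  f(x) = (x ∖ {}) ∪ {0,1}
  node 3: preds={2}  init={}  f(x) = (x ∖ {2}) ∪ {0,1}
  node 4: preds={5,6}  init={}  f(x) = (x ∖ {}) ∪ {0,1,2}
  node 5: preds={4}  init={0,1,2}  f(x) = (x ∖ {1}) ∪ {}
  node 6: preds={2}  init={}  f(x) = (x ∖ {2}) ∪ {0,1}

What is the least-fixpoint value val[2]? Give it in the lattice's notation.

{0,1,2}

Trace (10 dequeues):
  [1] u=0 | in {0,2} | out {0,2} | prev {} | push {}
  [2] u=1 | in {} | out {0,2} | ==
  [3] u=2 | in {0,2} | out {0,1,2} | prev {} | push {}
  [4] u=3 | in {0,1,2} | out {0,1} | prev {} | push {}
  [5] u=4 | in {0,1,2} | out {0,1,2} | prev {} | push {0,2}
  [6] u=5 | in {0,1,2} | out {0,1,2} | ==
  [7] u=6 | in {0,1,2} | out {0,1} | prev {} | push {4}
  [8] u=0 | in {0,1,2} | out {0,2} | ==
  [9] u=2 | in {0,1,2} | out {0,1,2} | ==
  [10] u=4 | in {0,1,2} | out {0,1,2} | ==

Converged values:
  [0] {0,2}
  [1] {0,2}
  [2] {0,1,2}
  [3] {0,1}
  [4] {0,1,2}
  [5] {0,1,2}
  [6] {0,1}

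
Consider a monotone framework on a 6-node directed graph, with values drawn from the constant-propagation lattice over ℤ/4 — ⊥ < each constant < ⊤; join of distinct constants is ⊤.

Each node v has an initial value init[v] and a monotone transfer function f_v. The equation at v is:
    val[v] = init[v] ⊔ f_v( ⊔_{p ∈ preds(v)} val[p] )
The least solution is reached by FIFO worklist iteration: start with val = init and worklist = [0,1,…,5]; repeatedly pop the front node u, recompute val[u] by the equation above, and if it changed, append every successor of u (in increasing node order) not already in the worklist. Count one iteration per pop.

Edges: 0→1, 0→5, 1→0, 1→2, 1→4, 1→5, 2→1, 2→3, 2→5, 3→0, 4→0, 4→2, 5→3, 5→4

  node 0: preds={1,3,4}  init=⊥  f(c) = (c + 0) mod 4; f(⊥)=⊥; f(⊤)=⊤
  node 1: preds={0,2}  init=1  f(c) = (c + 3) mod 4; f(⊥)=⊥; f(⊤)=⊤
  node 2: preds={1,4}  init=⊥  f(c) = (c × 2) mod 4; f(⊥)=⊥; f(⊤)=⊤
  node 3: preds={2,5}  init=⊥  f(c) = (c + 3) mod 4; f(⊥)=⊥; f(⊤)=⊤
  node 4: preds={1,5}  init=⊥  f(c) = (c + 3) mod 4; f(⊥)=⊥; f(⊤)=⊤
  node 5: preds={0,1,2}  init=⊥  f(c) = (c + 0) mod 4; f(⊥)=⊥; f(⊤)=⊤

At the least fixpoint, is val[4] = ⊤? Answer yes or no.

Worklist (12 pops):
  #1 pop 0: in=1 → 1 (was ⊥); enqueue []
  #2 pop 1: in=1 → ⊤ (was 1); enqueue [0]
  #3 pop 2: in=⊤ → ⊤ (was ⊥); enqueue [1]
  #4 pop 3: in=⊤ → ⊤ (was ⊥); enqueue []
  #5 pop 4: in=⊤ → ⊤ (was ⊥); enqueue [2]
  #6 pop 5: in=⊤ → ⊤ (was ⊥); enqueue [3,4]
  #7 pop 0: in=⊤ → ⊤ (was 1); enqueue [5]
  #8 pop 1: in=⊤ → ⊤ (no change)
  #9 pop 2: in=⊤ → ⊤ (no change)
  #10 pop 3: in=⊤ → ⊤ (no change)
  #11 pop 4: in=⊤ → ⊤ (no change)
  #12 pop 5: in=⊤ → ⊤ (no change)

Fixpoint:
  val[0] = ⊤
  val[1] = ⊤
  val[2] = ⊤
  val[3] = ⊤
  val[4] = ⊤
  val[5] = ⊤

yes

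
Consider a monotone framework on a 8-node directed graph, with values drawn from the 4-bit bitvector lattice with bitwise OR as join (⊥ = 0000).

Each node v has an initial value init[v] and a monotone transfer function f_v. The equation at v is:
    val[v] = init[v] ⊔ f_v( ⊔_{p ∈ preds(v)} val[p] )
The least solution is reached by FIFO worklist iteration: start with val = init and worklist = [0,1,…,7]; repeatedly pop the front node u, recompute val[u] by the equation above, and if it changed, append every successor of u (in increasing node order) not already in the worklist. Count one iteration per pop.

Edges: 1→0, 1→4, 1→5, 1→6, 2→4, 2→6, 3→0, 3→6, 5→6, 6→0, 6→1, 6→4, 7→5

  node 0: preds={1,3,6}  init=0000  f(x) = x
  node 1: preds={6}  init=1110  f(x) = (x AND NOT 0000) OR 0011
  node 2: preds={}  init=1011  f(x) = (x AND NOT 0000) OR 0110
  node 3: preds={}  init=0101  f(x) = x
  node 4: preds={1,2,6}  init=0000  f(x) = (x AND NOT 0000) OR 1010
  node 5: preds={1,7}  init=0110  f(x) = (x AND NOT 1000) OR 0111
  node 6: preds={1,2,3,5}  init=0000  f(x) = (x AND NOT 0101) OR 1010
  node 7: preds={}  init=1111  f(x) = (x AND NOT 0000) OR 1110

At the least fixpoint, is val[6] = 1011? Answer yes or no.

no

Trace (11 dequeues):
  [1] u=0 | in 1111 | out 1111 | prev 0000 | push {}
  [2] u=1 | in 0000 | out 1111 | prev 1110 | push {0}
  [3] u=2 | in 0000 | out 1111 | prev 1011 | push {}
  [4] u=3 | in 0000 | out 0101 | ==
  [5] u=4 | in 1111 | out 1111 | prev 0000 | push {}
  [6] u=5 | in 1111 | out 0111 | prev 0110 | push {}
  [7] u=6 | in 1111 | out 1010 | prev 0000 | push {1,4}
  [8] u=7 | in 0000 | out 1111 | ==
  [9] u=0 | in 1111 | out 1111 | ==
  [10] u=1 | in 1010 | out 1111 | ==
  [11] u=4 | in 1111 | out 1111 | ==

Converged values:
  [0] 1111
  [1] 1111
  [2] 1111
  [3] 0101
  [4] 1111
  [5] 0111
  [6] 1010
  [7] 1111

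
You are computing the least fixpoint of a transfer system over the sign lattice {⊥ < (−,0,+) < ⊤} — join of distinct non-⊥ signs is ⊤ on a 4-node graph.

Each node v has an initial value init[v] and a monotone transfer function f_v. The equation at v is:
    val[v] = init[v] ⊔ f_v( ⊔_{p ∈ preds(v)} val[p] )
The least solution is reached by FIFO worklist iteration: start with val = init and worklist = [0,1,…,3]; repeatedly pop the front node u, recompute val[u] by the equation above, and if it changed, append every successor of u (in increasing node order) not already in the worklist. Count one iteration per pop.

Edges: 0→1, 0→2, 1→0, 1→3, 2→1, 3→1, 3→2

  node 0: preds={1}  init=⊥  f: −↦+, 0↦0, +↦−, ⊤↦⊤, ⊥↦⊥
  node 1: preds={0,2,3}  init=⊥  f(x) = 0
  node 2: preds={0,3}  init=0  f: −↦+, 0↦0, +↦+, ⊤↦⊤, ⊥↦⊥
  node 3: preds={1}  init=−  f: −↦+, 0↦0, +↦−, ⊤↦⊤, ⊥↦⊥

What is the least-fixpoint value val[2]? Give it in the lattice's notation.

⊤

Trace (7 dequeues):
  [1] u=0 | in ⊥ | out ⊥ | ==
  [2] u=1 | in ⊤ | out 0 | prev ⊥ | push {0}
  [3] u=2 | in − | out ⊤ | prev 0 | push {1}
  [4] u=3 | in 0 | out ⊤ | prev − | push {2}
  [5] u=0 | in 0 | out 0 | prev ⊥ | push {}
  [6] u=1 | in ⊤ | out 0 | ==
  [7] u=2 | in ⊤ | out ⊤ | ==

Converged values:
  [0] 0
  [1] 0
  [2] ⊤
  [3] ⊤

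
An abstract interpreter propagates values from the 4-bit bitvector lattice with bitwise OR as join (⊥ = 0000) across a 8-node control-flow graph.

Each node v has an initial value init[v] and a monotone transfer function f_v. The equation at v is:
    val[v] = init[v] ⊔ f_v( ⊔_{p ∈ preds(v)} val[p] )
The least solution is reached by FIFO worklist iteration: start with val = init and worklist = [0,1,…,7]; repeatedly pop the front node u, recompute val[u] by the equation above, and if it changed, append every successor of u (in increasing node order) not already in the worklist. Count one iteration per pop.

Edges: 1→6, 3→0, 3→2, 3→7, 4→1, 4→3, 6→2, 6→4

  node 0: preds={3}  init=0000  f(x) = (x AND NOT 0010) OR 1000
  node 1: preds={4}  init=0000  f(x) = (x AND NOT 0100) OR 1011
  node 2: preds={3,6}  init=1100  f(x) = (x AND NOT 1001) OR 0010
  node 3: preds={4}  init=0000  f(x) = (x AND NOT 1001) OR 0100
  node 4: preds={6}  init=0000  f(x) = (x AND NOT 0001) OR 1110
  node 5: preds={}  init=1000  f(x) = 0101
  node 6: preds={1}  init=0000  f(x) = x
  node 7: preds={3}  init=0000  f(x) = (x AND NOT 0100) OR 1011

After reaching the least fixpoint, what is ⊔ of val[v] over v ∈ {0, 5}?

1101

Trace (16 dequeues):
  [1] u=0 | in 0000 | out 1000 | prev 0000 | push {}
  [2] u=1 | in 0000 | out 1011 | prev 0000 | push {}
  [3] u=2 | in 0000 | out 1110 | prev 1100 | push {}
  [4] u=3 | in 0000 | out 0100 | prev 0000 | push {0,2}
  [5] u=4 | in 0000 | out 1110 | prev 0000 | push {1,3}
  [6] u=5 | in 0000 | out 1101 | prev 1000 | push {}
  [7] u=6 | in 1011 | out 1011 | prev 0000 | push {4}
  [8] u=7 | in 0100 | out 1011 | prev 0000 | push {}
  [9] u=0 | in 0100 | out 1100 | prev 1000 | push {}
  [10] u=2 | in 1111 | out 1110 | ==
  [11] u=1 | in 1110 | out 1011 | ==
  [12] u=3 | in 1110 | out 0110 | prev 0100 | push {0,2,7}
  [13] u=4 | in 1011 | out 1110 | ==
  [14] u=0 | in 0110 | out 1100 | ==
  [15] u=2 | in 1111 | out 1110 | ==
  [16] u=7 | in 0110 | out 1011 | ==

Converged values:
  [0] 1100
  [1] 1011
  [2] 1110
  [3] 0110
  [4] 1110
  [5] 1101
  [6] 1011
  [7] 1011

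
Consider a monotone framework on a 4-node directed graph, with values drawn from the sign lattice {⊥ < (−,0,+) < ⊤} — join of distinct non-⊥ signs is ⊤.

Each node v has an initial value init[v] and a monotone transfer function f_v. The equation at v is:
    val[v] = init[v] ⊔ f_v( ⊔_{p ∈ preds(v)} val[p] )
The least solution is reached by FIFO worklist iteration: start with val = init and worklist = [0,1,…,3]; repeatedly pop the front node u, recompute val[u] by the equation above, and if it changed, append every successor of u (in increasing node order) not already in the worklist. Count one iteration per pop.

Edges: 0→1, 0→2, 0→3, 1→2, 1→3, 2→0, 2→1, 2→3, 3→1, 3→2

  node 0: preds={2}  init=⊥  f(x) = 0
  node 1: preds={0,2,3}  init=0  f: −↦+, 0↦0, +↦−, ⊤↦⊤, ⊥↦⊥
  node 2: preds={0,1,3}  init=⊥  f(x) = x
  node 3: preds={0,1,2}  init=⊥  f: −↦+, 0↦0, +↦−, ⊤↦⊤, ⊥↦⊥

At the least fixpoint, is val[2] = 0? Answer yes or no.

yes

Iteration log — 7 steps:
  step 1. node 0  ⊔preds=⊥  new=0  old=⊥  +wl: 
  step 2. node 1  ⊔preds=0  new=0  stable
  step 3. node 2  ⊔preds=0  new=0  old=⊥  +wl: 0,1
  step 4. node 3  ⊔preds=0  new=0  old=⊥  +wl: 2
  step 5. node 0  ⊔preds=0  new=0  stable
  step 6. node 1  ⊔preds=0  new=0  stable
  step 7. node 2  ⊔preds=0  new=0  stable

Least fixpoint reached:
  node 0: 0
  node 1: 0
  node 2: 0
  node 3: 0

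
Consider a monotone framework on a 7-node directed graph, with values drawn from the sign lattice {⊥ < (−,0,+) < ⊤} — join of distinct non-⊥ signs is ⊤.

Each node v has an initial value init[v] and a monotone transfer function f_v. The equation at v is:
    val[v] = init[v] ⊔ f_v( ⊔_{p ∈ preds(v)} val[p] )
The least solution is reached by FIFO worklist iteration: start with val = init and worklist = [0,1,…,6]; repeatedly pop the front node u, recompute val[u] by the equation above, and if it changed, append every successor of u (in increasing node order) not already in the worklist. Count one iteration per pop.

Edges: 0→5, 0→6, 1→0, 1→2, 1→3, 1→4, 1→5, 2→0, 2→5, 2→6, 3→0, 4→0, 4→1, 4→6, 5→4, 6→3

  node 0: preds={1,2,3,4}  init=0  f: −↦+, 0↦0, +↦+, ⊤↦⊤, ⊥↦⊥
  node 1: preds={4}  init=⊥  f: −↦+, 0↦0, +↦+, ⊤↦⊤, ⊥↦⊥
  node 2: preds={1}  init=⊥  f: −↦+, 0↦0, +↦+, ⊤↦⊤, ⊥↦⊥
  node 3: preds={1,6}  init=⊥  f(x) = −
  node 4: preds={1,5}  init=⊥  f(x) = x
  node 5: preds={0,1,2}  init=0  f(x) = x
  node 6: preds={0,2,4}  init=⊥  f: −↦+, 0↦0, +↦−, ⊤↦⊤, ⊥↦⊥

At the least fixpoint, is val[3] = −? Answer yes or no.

yes

Iteration log — 27 steps:
  step 1. node 0  ⊔preds=⊥  new=0  stable
  step 2. node 1  ⊔preds=⊥  new=⊥  stable
  step 3. node 2  ⊔preds=⊥  new=⊥  stable
  step 4. node 3  ⊔preds=⊥  new=−  old=⊥  +wl: 0
  step 5. node 4  ⊔preds=0  new=0  old=⊥  +wl: 1
  step 6. node 5  ⊔preds=0  new=0  stable
  step 7. node 6  ⊔preds=0  new=0  old=⊥  +wl: 3
  step 8. node 0  ⊔preds=⊤  new=⊤  old=0  +wl: 5,6
  step 9. node 1  ⊔preds=0  new=0  old=⊥  +wl: 0,2,4
  step 10. node 3  ⊔preds=0  new=−  stable
  step 11. node 5  ⊔preds=⊤  new=⊤  old=0  +wl: 
  step 12. node 6  ⊔preds=⊤  new=⊤  old=0  +wl: 3
  step 13. node 0  ⊔preds=⊤  new=⊤  stable
  step 14. node 2  ⊔preds=0  new=0  old=⊥  +wl: 0,5,6
  step 15. node 4  ⊔preds=⊤  new=⊤  old=0  +wl: 1
  step 16. node 3  ⊔preds=⊤  new=−  stable
  step 17. node 0  ⊔preds=⊤  new=⊤  stable
  step 18. node 5  ⊔preds=⊤  new=⊤  stable
  step 19. node 6  ⊔preds=⊤  new=⊤  stable
  step 20. node 1  ⊔preds=⊤  new=⊤  old=0  +wl: 0,2,3,4,5
  step 21. node 0  ⊔preds=⊤  new=⊤  stable
  step 22. node 2  ⊔preds=⊤  new=⊤  old=0  +wl: 0,6
  step 23. node 3  ⊔preds=⊤  new=−  stable
  step 24. node 4  ⊔preds=⊤  new=⊤  stable
  step 25. node 5  ⊔preds=⊤  new=⊤  stable
  step 26. node 0  ⊔preds=⊤  new=⊤  stable
  step 27. node 6  ⊔preds=⊤  new=⊤  stable

Least fixpoint reached:
  node 0: ⊤
  node 1: ⊤
  node 2: ⊤
  node 3: −
  node 4: ⊤
  node 5: ⊤
  node 6: ⊤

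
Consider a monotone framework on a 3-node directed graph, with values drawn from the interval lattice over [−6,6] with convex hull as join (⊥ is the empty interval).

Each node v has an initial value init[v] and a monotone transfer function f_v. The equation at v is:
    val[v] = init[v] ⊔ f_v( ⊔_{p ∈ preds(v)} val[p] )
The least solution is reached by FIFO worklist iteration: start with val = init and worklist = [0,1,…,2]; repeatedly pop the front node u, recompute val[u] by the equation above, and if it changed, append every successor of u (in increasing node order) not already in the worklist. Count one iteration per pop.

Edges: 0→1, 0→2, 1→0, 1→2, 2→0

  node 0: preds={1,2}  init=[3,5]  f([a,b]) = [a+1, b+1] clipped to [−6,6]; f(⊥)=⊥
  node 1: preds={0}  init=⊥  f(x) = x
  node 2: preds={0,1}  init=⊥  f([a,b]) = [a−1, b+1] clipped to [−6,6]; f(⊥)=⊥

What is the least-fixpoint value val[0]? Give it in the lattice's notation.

Worklist (7 pops):
  #1 pop 0: in=⊥ → [3,5] (no change)
  #2 pop 1: in=[3,5] → [3,5] (was ⊥); enqueue [0]
  #3 pop 2: in=[3,5] → [2,6] (was ⊥); enqueue []
  #4 pop 0: in=[2,6] → [3,6] (was [3,5]); enqueue [1,2]
  #5 pop 1: in=[3,6] → [3,6] (was [3,5]); enqueue [0]
  #6 pop 2: in=[3,6] → [2,6] (no change)
  #7 pop 0: in=[2,6] → [3,6] (no change)

Fixpoint:
  val[0] = [3,6]
  val[1] = [3,6]
  val[2] = [2,6]

[3,6]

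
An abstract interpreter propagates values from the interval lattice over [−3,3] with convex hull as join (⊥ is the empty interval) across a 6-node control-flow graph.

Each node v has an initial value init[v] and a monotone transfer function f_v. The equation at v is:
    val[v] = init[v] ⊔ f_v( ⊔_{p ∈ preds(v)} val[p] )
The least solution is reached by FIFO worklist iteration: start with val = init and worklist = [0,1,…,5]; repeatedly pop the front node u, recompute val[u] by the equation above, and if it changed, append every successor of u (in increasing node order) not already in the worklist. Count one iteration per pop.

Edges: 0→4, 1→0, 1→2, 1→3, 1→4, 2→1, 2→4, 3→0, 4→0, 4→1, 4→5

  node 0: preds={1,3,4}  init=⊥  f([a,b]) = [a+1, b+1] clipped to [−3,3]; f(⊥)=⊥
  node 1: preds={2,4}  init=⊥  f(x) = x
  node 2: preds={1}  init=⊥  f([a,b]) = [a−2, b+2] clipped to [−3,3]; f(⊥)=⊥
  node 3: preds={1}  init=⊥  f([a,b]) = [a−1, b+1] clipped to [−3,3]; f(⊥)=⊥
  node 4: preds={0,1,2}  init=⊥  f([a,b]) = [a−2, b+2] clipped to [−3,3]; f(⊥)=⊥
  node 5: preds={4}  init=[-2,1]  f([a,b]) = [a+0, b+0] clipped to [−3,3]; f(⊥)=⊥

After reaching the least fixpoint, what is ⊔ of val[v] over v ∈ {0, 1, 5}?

[-2,1]

Trace (6 dequeues):
  [1] u=0 | in ⊥ | out ⊥ | ==
  [2] u=1 | in ⊥ | out ⊥ | ==
  [3] u=2 | in ⊥ | out ⊥ | ==
  [4] u=3 | in ⊥ | out ⊥ | ==
  [5] u=4 | in ⊥ | out ⊥ | ==
  [6] u=5 | in ⊥ | out [-2,1] | ==

Converged values:
  [0] ⊥
  [1] ⊥
  [2] ⊥
  [3] ⊥
  [4] ⊥
  [5] [-2,1]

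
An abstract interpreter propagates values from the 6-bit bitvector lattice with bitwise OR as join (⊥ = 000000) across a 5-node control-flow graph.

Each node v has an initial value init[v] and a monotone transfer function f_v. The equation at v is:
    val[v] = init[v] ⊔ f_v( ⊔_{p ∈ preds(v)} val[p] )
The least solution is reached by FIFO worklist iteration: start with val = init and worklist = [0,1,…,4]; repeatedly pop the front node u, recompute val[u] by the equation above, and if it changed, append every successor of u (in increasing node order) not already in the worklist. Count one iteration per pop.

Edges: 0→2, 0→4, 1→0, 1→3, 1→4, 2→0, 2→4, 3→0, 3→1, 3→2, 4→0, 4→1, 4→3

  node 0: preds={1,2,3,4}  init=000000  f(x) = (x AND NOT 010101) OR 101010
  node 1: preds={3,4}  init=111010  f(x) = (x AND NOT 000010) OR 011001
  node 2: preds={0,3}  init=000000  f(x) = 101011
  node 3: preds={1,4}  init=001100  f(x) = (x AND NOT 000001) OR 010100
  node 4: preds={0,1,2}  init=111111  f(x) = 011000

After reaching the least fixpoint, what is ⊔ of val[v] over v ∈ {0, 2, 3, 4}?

Iteration log — 8 steps:
  step 1. node 0  ⊔preds=111111  new=101010  old=000000  +wl: 
  step 2. node 1  ⊔preds=111111  new=111111  old=111010  +wl: 0
  step 3. node 2  ⊔preds=101110  new=101011  old=000000  +wl: 
  step 4. node 3  ⊔preds=111111  new=111110  old=001100  +wl: 1,2
  step 5. node 4  ⊔preds=111111  new=111111  stable
  step 6. node 0  ⊔preds=111111  new=101010  stable
  step 7. node 1  ⊔preds=111111  new=111111  stable
  step 8. node 2  ⊔preds=111110  new=101011  stable

Least fixpoint reached:
  node 0: 101010
  node 1: 111111
  node 2: 101011
  node 3: 111110
  node 4: 111111

111111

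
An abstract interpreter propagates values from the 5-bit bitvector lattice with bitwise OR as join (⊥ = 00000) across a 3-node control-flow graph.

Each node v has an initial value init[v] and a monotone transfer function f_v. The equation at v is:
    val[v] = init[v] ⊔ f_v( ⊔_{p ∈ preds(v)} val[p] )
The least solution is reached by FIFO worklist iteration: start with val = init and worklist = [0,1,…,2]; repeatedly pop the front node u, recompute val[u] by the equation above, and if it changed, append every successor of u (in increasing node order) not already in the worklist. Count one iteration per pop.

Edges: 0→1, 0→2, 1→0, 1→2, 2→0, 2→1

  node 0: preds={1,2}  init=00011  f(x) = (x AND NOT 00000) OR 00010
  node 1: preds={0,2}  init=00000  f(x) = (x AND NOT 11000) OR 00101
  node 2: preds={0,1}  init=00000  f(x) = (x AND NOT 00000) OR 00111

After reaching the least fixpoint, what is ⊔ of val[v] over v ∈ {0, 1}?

Worklist (6 pops):
  #1 pop 0: in=00000 → 00011 (no change)
  #2 pop 1: in=00011 → 00111 (was 00000); enqueue [0]
  #3 pop 2: in=00111 → 00111 (was 00000); enqueue [1]
  #4 pop 0: in=00111 → 00111 (was 00011); enqueue [2]
  #5 pop 1: in=00111 → 00111 (no change)
  #6 pop 2: in=00111 → 00111 (no change)

Fixpoint:
  val[0] = 00111
  val[1] = 00111
  val[2] = 00111

00111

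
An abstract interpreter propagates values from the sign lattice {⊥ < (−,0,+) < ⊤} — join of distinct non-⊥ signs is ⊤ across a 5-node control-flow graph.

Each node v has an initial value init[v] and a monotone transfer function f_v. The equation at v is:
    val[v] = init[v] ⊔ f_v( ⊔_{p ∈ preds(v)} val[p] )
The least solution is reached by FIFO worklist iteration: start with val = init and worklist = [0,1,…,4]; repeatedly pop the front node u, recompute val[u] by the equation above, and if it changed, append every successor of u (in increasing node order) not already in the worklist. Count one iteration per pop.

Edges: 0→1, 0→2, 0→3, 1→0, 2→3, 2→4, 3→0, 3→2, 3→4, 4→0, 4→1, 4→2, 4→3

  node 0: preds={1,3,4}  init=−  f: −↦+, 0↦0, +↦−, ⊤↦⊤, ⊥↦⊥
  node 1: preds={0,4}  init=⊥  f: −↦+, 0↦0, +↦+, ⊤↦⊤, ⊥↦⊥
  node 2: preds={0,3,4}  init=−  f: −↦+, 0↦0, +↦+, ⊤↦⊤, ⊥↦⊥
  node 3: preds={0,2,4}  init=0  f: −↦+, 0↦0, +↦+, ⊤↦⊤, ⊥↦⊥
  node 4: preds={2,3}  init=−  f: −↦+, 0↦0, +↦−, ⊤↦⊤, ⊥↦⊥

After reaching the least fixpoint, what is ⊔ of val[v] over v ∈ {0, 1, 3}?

⊤

Iteration log — 9 steps:
  step 1. node 0  ⊔preds=⊤  new=⊤  old=−  +wl: 
  step 2. node 1  ⊔preds=⊤  new=⊤  old=⊥  +wl: 0
  step 3. node 2  ⊔preds=⊤  new=⊤  old=−  +wl: 
  step 4. node 3  ⊔preds=⊤  new=⊤  old=0  +wl: 2
  step 5. node 4  ⊔preds=⊤  new=⊤  old=−  +wl: 1,3
  step 6. node 0  ⊔preds=⊤  new=⊤  stable
  step 7. node 2  ⊔preds=⊤  new=⊤  stable
  step 8. node 1  ⊔preds=⊤  new=⊤  stable
  step 9. node 3  ⊔preds=⊤  new=⊤  stable

Least fixpoint reached:
  node 0: ⊤
  node 1: ⊤
  node 2: ⊤
  node 3: ⊤
  node 4: ⊤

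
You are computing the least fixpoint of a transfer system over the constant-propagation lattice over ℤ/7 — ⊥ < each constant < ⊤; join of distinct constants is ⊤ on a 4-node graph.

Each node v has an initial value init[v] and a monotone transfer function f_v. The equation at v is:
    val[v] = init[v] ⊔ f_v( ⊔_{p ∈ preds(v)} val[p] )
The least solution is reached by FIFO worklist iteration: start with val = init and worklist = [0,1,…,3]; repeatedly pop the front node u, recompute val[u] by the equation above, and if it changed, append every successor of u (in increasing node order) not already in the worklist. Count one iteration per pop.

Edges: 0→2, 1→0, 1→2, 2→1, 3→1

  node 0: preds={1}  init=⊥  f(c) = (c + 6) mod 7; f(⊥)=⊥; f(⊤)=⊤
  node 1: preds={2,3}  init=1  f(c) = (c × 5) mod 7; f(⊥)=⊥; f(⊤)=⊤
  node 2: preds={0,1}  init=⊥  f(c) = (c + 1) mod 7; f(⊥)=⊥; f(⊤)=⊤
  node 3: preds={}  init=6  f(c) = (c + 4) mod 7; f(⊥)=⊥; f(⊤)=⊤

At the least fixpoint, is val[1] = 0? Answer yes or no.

no

Iteration log — 7 steps:
  step 1. node 0  ⊔preds=1  new=0  old=⊥  +wl: 
  step 2. node 1  ⊔preds=6  new=⊤  old=1  +wl: 0
  step 3. node 2  ⊔preds=⊤  new=⊤  old=⊥  +wl: 1
  step 4. node 3  ⊔preds=⊥  new=6  stable
  step 5. node 0  ⊔preds=⊤  new=⊤  old=0  +wl: 2
  step 6. node 1  ⊔preds=⊤  new=⊤  stable
  step 7. node 2  ⊔preds=⊤  new=⊤  stable

Least fixpoint reached:
  node 0: ⊤
  node 1: ⊤
  node 2: ⊤
  node 3: 6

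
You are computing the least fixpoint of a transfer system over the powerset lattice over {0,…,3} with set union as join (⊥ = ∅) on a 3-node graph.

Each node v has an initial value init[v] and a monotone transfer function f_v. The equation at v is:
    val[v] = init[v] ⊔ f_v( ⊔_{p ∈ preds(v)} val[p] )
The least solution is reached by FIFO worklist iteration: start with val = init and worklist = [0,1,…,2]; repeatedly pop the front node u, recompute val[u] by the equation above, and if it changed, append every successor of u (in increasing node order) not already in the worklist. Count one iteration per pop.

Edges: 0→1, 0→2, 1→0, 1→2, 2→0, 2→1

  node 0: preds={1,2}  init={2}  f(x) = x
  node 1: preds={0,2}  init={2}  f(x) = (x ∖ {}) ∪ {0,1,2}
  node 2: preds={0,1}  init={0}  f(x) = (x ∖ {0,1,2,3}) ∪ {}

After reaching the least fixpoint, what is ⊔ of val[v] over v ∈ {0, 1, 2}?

Iteration log — 6 steps:
  step 1. node 0  ⊔preds={0,2}  new={0,2}  old={2}  +wl: 
  step 2. node 1  ⊔preds={0,2}  new={0,1,2}  old={2}  +wl: 0
  step 3. node 2  ⊔preds={0,1,2}  new={0}  stable
  step 4. node 0  ⊔preds={0,1,2}  new={0,1,2}  old={0,2}  +wl: 1,2
  step 5. node 1  ⊔preds={0,1,2}  new={0,1,2}  stable
  step 6. node 2  ⊔preds={0,1,2}  new={0}  stable

Least fixpoint reached:
  node 0: {0,1,2}
  node 1: {0,1,2}
  node 2: {0}

{0,1,2}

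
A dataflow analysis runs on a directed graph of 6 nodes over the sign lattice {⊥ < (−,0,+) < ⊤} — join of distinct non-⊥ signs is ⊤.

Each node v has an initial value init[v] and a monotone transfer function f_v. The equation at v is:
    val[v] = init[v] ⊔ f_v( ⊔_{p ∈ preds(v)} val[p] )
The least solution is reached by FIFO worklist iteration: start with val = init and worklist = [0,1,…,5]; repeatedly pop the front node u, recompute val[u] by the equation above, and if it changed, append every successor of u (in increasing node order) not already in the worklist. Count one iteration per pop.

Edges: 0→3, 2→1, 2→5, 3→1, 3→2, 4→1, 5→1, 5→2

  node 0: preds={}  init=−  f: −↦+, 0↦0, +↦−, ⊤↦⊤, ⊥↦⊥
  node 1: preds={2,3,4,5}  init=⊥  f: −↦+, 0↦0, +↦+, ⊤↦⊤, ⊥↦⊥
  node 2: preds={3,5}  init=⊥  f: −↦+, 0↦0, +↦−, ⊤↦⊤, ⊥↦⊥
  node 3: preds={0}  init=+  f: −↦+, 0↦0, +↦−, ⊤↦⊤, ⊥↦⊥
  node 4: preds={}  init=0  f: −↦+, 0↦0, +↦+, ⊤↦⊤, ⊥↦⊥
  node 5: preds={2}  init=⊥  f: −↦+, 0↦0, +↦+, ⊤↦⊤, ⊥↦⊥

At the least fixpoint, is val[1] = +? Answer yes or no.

Trace (8 dequeues):
  [1] u=0 | in ⊥ | out − | ==
  [2] u=1 | in ⊤ | out ⊤ | prev ⊥ | push {}
  [3] u=2 | in + | out − | prev ⊥ | push {1}
  [4] u=3 | in − | out + | ==
  [5] u=4 | in ⊥ | out 0 | ==
  [6] u=5 | in − | out + | prev ⊥ | push {2}
  [7] u=1 | in ⊤ | out ⊤ | ==
  [8] u=2 | in + | out − | ==

Converged values:
  [0] −
  [1] ⊤
  [2] −
  [3] +
  [4] 0
  [5] +

no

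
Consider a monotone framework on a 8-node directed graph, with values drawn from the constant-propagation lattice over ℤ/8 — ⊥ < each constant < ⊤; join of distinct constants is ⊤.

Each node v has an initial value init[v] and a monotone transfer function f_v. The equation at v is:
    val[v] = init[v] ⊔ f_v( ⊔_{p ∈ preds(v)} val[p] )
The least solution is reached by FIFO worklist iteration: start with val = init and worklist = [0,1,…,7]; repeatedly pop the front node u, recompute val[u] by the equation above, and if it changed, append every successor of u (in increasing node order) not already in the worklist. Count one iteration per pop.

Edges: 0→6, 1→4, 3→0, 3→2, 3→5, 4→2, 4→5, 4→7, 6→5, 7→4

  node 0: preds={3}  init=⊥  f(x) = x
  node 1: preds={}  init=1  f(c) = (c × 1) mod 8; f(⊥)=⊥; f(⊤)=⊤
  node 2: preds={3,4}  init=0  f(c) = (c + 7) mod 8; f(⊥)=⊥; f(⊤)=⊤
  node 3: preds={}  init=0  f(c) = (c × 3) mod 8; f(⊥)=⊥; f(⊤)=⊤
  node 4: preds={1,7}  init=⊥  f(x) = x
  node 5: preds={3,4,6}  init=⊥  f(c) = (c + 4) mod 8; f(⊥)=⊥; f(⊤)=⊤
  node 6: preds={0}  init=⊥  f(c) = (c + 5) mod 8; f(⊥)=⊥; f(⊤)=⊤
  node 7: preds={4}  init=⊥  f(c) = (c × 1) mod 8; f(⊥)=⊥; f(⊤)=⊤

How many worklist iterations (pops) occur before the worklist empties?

Iteration log — 11 steps:
  step 1. node 0  ⊔preds=0  new=0  old=⊥  +wl: 
  step 2. node 1  ⊔preds=⊥  new=1  stable
  step 3. node 2  ⊔preds=0  new=⊤  old=0  +wl: 
  step 4. node 3  ⊔preds=⊥  new=0  stable
  step 5. node 4  ⊔preds=1  new=1  old=⊥  +wl: 2
  step 6. node 5  ⊔preds=⊤  new=⊤  old=⊥  +wl: 
  step 7. node 6  ⊔preds=0  new=5  old=⊥  +wl: 5
  step 8. node 7  ⊔preds=1  new=1  old=⊥  +wl: 4
  step 9. node 2  ⊔preds=⊤  new=⊤  stable
  step 10. node 5  ⊔preds=⊤  new=⊤  stable
  step 11. node 4  ⊔preds=1  new=1  stable

Least fixpoint reached:
  node 0: 0
  node 1: 1
  node 2: ⊤
  node 3: 0
  node 4: 1
  node 5: ⊤
  node 6: 5
  node 7: 1

11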